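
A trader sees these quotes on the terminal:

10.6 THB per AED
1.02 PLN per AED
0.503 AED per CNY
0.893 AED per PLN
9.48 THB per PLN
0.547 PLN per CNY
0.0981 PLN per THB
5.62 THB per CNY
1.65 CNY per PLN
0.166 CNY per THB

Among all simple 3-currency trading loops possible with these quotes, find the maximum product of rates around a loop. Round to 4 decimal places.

AED→THB→PLN→AED: 10.6 × 0.0981 × 0.893 = 0.92859
THB→PLN→CNY→THB: 0.0981 × 1.65 × 5.62 = 0.90968
AED→THB→CNY→AED: 10.6 × 0.166 × 0.503 = 0.88508
THB→CNY→PLN→THB: 0.166 × 0.547 × 9.48 = 0.86080
AED→PLN→CNY→AED: 1.02 × 1.65 × 0.503 = 0.84655
Maximum is AED→THB→PLN→AED at 0.9286; no arbitrage — every cycle loses value.

0.9286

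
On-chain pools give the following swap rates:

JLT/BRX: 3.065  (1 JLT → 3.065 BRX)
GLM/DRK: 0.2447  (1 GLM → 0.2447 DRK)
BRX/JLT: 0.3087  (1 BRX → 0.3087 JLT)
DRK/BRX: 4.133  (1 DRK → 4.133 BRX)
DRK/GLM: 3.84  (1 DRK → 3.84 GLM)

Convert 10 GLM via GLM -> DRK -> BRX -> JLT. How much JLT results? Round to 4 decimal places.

10 GLM × 0.2447 = 2.447 DRK
2.447 DRK × 4.133 = 10.113451 BRX
10.113451 BRX × 0.3087 = 3.1220223237 JLT

3.1220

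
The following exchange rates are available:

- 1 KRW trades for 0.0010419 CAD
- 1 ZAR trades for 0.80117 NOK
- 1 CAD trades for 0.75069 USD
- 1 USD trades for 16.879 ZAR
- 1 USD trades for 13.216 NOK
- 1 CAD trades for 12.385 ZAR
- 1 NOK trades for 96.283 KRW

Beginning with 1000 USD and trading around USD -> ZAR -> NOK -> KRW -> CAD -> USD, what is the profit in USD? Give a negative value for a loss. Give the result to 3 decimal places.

1000 USD × 16.879 = 16879 ZAR
16879 ZAR × 0.80117 = 13522.94843 NOK
13522.94843 NOK × 96.283 = 1302030.04368569 KRW
1302030.04368569 KRW × 0.0010419 = 1356.585102516120411 CAD
1356.585102516120411 CAD × 0.75069 = 1018.37487060782643133359 USD
Net change: 1018.37487060782643133359 − 1000 = 18.37487060782643133359 USD

18.375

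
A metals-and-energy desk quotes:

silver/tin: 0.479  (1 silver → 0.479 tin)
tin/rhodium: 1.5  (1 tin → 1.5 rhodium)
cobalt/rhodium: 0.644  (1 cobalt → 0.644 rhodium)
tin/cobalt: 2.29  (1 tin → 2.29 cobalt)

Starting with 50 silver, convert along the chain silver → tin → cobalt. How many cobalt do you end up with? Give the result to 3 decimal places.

54.846

50 silver × 0.479 = 23.95 tin
23.95 tin × 2.29 = 54.8455 cobalt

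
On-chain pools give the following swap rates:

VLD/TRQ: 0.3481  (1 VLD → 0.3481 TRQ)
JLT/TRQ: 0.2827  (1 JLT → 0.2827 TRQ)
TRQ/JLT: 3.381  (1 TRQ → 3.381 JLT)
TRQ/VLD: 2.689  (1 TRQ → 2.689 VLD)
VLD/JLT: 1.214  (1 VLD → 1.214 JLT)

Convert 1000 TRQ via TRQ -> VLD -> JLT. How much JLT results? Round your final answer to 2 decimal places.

3264.45

1000 TRQ × 2.689 = 2689 VLD
2689 VLD × 1.214 = 3264.446 JLT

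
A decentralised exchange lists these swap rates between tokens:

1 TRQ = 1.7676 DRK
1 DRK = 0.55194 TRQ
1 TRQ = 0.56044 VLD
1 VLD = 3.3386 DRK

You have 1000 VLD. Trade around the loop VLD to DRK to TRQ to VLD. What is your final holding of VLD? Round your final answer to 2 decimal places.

1000 VLD × 3.3386 = 3338.6 DRK
3338.6 DRK × 0.55194 = 1842.706884 TRQ
1842.706884 TRQ × 0.56044 = 1032.72664606896 VLD

1032.73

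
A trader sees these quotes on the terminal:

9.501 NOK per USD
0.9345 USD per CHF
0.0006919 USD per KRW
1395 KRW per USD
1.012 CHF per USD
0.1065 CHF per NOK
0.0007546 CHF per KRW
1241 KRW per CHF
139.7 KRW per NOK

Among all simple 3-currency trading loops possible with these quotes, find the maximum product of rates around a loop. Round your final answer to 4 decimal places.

0.9837

CHF→USD→KRW→CHF: 0.9345 × 1395 × 0.0007546 = 0.98372
CHF→USD→NOK→CHF: 0.9345 × 9.501 × 0.1065 = 0.94558
NOK→KRW→USD→NOK: 139.7 × 0.0006919 × 9.501 = 0.91835
CHF→KRW→USD→CHF: 1241 × 0.0006919 × 1.012 = 0.86895
Maximum is CHF→USD→KRW→CHF at 0.9837; no arbitrage — every cycle loses value.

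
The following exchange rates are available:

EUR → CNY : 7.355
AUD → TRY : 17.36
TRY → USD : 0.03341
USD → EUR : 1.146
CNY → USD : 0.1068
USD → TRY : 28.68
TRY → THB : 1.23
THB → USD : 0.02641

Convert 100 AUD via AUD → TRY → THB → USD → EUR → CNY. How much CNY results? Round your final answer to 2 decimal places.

100 AUD × 17.36 = 1736 TRY
1736 TRY × 1.23 = 2135.28 THB
2135.28 THB × 0.02641 = 56.3927448 USD
56.3927448 USD × 1.146 = 64.6260855408 EUR
64.6260855408 EUR × 7.355 = 475.324859152584 CNY

475.32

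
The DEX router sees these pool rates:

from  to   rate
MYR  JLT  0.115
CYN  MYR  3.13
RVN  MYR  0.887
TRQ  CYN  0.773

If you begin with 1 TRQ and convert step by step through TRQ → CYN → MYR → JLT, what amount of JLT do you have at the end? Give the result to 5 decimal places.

1 TRQ × 0.773 = 0.773 CYN
0.773 CYN × 3.13 = 2.41949 MYR
2.41949 MYR × 0.115 = 0.27824135 JLT

0.27824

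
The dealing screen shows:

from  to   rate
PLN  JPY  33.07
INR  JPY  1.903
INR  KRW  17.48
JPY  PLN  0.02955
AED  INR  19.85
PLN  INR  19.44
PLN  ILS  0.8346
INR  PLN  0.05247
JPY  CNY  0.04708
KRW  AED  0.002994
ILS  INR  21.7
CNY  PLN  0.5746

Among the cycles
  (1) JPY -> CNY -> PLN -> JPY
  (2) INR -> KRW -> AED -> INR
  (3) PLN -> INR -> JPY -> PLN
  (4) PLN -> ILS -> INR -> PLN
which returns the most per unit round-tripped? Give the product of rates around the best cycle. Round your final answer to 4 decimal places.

(1) 0.04708 × 0.5746 × 33.07 = 0.89462
(2) 17.48 × 0.002994 × 19.85 = 1.03885
(3) 19.44 × 1.903 × 0.02955 = 1.09318
(4) 0.8346 × 21.7 × 0.05247 = 0.95027
Highest is cycle (3) at 1.0932 (>1, arbitrage).

1.0932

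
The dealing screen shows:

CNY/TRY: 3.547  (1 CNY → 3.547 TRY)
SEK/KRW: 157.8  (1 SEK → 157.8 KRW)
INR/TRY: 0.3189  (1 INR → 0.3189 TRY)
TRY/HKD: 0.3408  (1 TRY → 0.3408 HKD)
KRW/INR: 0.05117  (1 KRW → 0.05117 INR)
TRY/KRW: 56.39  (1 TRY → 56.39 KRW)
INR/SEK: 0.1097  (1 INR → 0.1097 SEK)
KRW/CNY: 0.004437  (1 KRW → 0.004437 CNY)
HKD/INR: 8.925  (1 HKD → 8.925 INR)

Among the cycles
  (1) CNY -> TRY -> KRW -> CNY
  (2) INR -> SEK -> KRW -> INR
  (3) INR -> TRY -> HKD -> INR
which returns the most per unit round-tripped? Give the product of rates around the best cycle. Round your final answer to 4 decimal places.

0.9700

(1) 3.547 × 56.39 × 0.004437 = 0.88747
(2) 0.1097 × 157.8 × 0.05117 = 0.88579
(3) 0.3189 × 0.3408 × 8.925 = 0.96998
Highest is cycle (3) at 0.9700 (≤1, no arbitrage).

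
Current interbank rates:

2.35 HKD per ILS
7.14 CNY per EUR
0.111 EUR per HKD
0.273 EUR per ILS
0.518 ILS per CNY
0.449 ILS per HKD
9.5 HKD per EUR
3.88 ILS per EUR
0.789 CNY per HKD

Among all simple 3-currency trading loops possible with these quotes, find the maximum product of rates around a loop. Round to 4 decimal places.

EUR→HKD→ILS→EUR: 9.5 × 0.449 × 0.273 = 1.16448
EUR→ILS→HKD→EUR: 3.88 × 2.35 × 0.111 = 1.01210
CNY→ILS→EUR→CNY: 0.518 × 0.273 × 7.14 = 1.00970
CNY→ILS→HKD→CNY: 0.518 × 2.35 × 0.789 = 0.96045
Maximum is EUR→HKD→ILS→EUR at 1.1645; arbitrage exists.

1.1645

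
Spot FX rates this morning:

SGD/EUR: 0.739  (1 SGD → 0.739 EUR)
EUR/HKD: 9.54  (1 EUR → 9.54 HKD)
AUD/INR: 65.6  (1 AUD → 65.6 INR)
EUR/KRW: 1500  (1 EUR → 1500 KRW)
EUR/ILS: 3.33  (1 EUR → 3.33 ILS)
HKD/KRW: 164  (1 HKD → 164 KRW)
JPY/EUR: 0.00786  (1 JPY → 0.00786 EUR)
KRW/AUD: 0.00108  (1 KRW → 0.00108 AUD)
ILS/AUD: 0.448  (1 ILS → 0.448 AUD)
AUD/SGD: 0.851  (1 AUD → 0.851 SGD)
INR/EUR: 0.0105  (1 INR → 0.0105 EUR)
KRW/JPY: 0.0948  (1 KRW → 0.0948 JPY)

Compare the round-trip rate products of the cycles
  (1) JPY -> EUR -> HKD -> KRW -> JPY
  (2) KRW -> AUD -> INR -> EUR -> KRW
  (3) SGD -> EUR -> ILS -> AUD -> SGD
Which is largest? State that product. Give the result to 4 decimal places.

(1) 0.00786 × 9.54 × 164 × 0.0948 = 1.16580
(2) 0.00108 × 65.6 × 0.0105 × 1500 = 1.11586
(3) 0.739 × 3.33 × 0.448 × 0.851 = 0.93820
Highest is cycle (1) at 1.1658 (>1, arbitrage).

1.1658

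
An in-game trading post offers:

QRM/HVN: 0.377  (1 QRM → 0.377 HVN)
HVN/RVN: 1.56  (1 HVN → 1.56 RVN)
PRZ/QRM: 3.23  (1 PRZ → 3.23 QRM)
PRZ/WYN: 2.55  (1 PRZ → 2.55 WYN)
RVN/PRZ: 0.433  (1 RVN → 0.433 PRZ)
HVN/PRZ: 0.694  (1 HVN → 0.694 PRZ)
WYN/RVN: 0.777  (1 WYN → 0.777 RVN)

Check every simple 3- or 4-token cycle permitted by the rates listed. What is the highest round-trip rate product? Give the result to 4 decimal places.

WYN→RVN→PRZ→WYN: 0.777 × 0.433 × 2.55 = 0.85792
HVN→PRZ→QRM→HVN: 0.694 × 3.23 × 0.377 = 0.84509
HVN→RVN→PRZ→QRM→HVN: 1.56 × 0.433 × 3.23 × 0.377 = 0.82254
Maximum is WYN→RVN→PRZ→WYN at 0.8579; no arbitrage — every cycle loses value.

0.8579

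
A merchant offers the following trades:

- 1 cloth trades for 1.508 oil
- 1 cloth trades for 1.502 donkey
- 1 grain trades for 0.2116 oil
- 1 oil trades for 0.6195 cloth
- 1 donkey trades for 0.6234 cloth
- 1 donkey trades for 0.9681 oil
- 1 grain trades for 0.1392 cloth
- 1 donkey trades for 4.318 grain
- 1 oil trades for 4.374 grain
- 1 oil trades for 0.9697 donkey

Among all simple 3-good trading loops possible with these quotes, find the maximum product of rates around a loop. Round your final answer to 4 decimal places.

0.9182

oil→grain→cloth→oil: 4.374 × 0.1392 × 1.508 = 0.91816
oil→donkey→cloth→oil: 0.9697 × 0.6234 × 1.508 = 0.91160
cloth→donkey→grain→cloth: 1.502 × 4.318 × 0.1392 = 0.90280
oil→cloth→donkey→oil: 0.6195 × 1.502 × 0.9681 = 0.90081
oil→donkey→grain→oil: 0.9697 × 4.318 × 0.2116 = 0.88600
Maximum is oil→grain→cloth→oil at 0.9182; no arbitrage — every cycle loses value.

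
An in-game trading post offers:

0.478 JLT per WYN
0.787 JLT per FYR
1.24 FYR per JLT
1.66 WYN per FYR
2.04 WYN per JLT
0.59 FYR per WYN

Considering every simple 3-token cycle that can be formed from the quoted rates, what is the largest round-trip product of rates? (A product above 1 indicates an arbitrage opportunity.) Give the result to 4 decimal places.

0.9839

JLT→FYR→WYN→JLT: 1.24 × 1.66 × 0.478 = 0.98392
JLT→WYN→FYR→JLT: 2.04 × 0.59 × 0.787 = 0.94723
Maximum is JLT→FYR→WYN→JLT at 0.9839; no arbitrage — every cycle loses value.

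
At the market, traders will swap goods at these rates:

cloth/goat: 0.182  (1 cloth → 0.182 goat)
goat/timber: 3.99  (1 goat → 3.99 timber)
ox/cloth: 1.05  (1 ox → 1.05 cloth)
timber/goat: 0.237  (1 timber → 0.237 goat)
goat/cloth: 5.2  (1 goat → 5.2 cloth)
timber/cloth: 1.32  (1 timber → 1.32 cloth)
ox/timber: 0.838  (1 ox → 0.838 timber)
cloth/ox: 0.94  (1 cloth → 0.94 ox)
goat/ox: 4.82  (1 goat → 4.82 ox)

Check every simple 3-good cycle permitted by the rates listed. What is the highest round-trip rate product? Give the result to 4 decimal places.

1.0398

timber→cloth→ox→timber: 1.32 × 0.94 × 0.838 = 1.03979
timber→cloth→goat→timber: 1.32 × 0.182 × 3.99 = 0.95856
timber→goat→ox→timber: 0.237 × 4.82 × 0.838 = 0.95728
ox→cloth→goat→ox: 1.05 × 0.182 × 4.82 = 0.92110
Maximum is timber→cloth→ox→timber at 1.0398; arbitrage exists.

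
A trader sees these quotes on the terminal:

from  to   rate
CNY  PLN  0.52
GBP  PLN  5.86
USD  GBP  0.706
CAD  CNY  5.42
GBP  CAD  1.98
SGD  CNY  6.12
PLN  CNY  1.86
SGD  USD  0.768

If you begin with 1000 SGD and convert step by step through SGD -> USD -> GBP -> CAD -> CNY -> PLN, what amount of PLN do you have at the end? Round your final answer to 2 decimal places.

1000 SGD × 0.768 = 768 USD
768 USD × 0.706 = 542.208 GBP
542.208 GBP × 1.98 = 1073.57184 CAD
1073.57184 CAD × 5.42 = 5818.7593728 CNY
5818.7593728 CNY × 0.52 = 3025.754873856 PLN

3025.75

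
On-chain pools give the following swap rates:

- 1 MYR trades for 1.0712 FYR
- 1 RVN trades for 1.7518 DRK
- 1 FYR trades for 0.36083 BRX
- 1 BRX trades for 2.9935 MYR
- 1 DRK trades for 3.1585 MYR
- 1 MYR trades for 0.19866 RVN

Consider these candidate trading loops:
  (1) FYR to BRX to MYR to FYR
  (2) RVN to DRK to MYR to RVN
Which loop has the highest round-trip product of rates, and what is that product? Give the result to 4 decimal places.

(1) 0.36083 × 2.9935 × 1.0712 = 1.15705
(2) 1.7518 × 3.1585 × 0.19866 = 1.09920
Highest is cycle (1) at 1.1571 (>1, arbitrage).

1.1571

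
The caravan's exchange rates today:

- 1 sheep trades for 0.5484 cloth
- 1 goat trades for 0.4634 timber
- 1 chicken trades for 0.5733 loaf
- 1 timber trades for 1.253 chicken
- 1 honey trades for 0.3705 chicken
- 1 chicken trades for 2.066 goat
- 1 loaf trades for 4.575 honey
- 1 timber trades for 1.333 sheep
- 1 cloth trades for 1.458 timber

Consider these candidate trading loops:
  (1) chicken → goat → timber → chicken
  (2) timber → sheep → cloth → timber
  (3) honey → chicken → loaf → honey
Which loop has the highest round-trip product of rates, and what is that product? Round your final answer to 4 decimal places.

1.1996

(1) 2.066 × 0.4634 × 1.253 = 1.19960
(2) 1.333 × 0.5484 × 1.458 = 1.06582
(3) 0.3705 × 0.5733 × 4.575 = 0.97176
Highest is cycle (1) at 1.1996 (>1, arbitrage).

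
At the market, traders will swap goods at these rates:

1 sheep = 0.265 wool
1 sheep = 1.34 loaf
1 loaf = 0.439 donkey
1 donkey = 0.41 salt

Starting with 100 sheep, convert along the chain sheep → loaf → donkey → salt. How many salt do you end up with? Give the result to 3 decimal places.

24.119

100 sheep × 1.34 = 134 loaf
134 loaf × 0.439 = 58.826 donkey
58.826 donkey × 0.41 = 24.11866 salt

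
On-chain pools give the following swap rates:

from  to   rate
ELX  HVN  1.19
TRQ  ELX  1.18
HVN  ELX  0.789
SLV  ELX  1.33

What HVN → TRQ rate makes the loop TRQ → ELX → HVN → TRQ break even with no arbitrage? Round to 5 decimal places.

0.71215

Known legs of the cycle: 1.18 × 1.19 = 1.4042
For no arbitrage the full-cycle product must be 1, so the missing rate is 1 / 1.4042 ≈ 0.7121493.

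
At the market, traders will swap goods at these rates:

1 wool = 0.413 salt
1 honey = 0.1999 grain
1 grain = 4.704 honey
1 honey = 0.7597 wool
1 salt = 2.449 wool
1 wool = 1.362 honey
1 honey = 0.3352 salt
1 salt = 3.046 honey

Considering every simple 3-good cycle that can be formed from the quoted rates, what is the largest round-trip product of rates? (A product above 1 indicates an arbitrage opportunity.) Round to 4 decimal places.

salt→wool→honey→salt: 2.449 × 1.362 × 0.3352 = 1.11807
salt→honey→wool→salt: 3.046 × 0.7597 × 0.413 = 0.95570
Maximum is salt→wool→honey→salt at 1.1181; arbitrage exists.

1.1181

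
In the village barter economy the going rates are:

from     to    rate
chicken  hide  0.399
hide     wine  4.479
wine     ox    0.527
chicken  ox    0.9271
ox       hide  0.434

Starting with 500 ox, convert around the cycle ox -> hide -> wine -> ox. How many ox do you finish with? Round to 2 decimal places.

512.21

500 ox × 0.434 = 217 hide
217 hide × 4.479 = 971.943 wine
971.943 wine × 0.527 = 512.213961 ox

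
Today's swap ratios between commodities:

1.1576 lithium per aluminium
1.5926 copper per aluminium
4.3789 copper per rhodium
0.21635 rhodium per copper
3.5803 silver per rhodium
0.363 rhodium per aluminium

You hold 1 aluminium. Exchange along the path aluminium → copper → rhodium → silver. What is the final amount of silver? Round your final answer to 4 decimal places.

1.2336

1 aluminium × 1.5926 = 1.5926 copper
1.5926 copper × 0.21635 = 0.34455901 rhodium
0.34455901 rhodium × 3.5803 = 1.233624623503 silver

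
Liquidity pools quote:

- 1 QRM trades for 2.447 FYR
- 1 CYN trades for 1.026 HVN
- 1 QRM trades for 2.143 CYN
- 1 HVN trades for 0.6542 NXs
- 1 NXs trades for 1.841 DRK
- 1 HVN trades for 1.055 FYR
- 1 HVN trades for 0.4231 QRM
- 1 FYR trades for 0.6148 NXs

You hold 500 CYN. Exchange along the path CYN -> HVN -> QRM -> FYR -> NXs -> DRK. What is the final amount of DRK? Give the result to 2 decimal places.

601.15

500 CYN × 1.026 = 513 HVN
513 HVN × 0.4231 = 217.0503 QRM
217.0503 QRM × 2.447 = 531.1220841 FYR
531.1220841 FYR × 0.6148 = 326.53385730468 NXs
326.53385730468 NXs × 1.841 = 601.14883129791588 DRK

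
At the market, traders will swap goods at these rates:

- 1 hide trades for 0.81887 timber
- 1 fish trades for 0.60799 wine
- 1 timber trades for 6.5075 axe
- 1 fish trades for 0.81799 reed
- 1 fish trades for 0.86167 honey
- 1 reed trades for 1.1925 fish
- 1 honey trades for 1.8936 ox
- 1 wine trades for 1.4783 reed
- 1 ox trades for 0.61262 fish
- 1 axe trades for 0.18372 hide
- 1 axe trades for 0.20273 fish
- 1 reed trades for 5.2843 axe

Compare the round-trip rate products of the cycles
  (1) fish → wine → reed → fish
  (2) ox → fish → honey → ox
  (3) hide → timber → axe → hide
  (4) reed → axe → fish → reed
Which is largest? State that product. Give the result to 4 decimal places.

(1) 0.60799 × 1.4783 × 1.1925 = 1.07181
(2) 0.61262 × 0.86167 × 1.8936 = 0.99959
(3) 0.81887 × 6.5075 × 0.18372 = 0.97901
(4) 5.2843 × 0.20273 × 0.81799 = 0.87630
Highest is cycle (1) at 1.0718 (>1, arbitrage).

1.0718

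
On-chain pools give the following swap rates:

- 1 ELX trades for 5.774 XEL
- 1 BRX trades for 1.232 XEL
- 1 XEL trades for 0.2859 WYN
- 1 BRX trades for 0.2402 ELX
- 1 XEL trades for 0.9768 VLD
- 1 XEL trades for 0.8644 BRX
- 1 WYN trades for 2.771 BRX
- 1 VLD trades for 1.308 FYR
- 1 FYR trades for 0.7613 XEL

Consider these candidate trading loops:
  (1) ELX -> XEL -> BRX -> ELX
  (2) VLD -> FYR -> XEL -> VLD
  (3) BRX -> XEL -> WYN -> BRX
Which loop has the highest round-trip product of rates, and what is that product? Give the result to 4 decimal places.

(1) 5.774 × 0.8644 × 0.2402 = 1.19885
(2) 1.308 × 0.7613 × 0.9768 = 0.97268
(3) 1.232 × 0.2859 × 2.771 = 0.97603
Highest is cycle (1) at 1.1988 (>1, arbitrage).

1.1988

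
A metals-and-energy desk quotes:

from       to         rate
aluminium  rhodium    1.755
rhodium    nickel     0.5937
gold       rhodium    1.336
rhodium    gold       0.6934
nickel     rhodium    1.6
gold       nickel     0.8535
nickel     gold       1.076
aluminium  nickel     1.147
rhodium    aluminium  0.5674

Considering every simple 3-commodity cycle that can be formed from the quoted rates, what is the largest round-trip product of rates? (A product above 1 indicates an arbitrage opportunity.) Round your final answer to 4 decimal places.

rhodium→aluminium→nickel→rhodium: 0.5674 × 1.147 × 1.6 = 1.04129
rhodium→gold→nickel→rhodium: 0.6934 × 0.8535 × 1.6 = 0.94691
rhodium→nickel→gold→rhodium: 0.5937 × 1.076 × 1.336 = 0.85347
Maximum is rhodium→aluminium→nickel→rhodium at 1.0413; arbitrage exists.

1.0413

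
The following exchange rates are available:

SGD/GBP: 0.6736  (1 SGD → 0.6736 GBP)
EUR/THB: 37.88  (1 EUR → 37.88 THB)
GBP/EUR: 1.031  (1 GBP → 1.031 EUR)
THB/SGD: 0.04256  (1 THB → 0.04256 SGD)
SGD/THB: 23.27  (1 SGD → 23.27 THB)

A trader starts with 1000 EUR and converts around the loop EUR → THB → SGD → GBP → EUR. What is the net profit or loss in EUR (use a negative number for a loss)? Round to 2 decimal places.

119.62

1000 EUR × 37.88 = 37880 THB
37880 THB × 0.04256 = 1612.1728 SGD
1612.1728 SGD × 0.6736 = 1085.95959808 GBP
1085.95959808 GBP × 1.031 = 1119.62434562048 EUR
Net change: 1119.62434562048 − 1000 = 119.62434562048 EUR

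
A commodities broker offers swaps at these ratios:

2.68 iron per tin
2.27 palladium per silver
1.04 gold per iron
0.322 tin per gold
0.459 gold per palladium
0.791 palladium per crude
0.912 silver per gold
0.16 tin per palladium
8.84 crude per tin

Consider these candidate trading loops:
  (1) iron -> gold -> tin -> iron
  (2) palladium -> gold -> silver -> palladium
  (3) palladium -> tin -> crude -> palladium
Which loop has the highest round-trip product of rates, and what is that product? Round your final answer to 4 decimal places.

1.1188

(1) 1.04 × 0.322 × 2.68 = 0.89748
(2) 0.459 × 0.912 × 2.27 = 0.95024
(3) 0.16 × 8.84 × 0.791 = 1.11879
Highest is cycle (3) at 1.1188 (>1, arbitrage).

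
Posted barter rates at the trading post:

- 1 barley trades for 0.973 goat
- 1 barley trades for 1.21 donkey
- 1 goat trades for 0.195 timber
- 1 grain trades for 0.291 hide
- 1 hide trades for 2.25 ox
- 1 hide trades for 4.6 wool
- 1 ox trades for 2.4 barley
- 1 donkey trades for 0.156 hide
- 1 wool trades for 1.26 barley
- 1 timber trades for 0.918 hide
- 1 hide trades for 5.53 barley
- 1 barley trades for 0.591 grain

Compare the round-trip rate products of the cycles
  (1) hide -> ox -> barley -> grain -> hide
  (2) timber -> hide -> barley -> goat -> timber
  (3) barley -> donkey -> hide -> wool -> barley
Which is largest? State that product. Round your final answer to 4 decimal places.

(1) 2.25 × 2.4 × 0.591 × 0.291 = 0.92870
(2) 0.918 × 5.53 × 0.973 × 0.195 = 0.96320
(3) 1.21 × 0.156 × 4.6 × 1.26 = 1.09405
Highest is cycle (3) at 1.0941 (>1, arbitrage).

1.0941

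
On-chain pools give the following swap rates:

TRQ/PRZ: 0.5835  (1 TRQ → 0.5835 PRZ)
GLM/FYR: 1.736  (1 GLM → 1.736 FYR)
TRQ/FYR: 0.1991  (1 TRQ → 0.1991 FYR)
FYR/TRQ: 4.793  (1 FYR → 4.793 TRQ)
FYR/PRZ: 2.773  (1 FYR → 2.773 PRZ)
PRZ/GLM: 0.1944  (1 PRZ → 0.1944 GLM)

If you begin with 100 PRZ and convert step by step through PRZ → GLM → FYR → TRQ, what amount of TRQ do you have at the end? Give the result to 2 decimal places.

100 PRZ × 0.1944 = 19.44 GLM
19.44 GLM × 1.736 = 33.74784 FYR
33.74784 FYR × 4.793 = 161.75339712 TRQ

161.75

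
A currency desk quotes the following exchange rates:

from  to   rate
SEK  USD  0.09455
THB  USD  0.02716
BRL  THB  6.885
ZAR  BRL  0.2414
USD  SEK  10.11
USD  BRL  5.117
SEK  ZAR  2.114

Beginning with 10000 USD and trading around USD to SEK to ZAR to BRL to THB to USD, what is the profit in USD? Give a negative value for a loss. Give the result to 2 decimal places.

10000 USD × 10.11 = 101100 SEK
101100 SEK × 2.114 = 213725.4 ZAR
213725.4 ZAR × 0.2414 = 51593.31156 BRL
51593.31156 BRL × 6.885 = 355219.9500906 THB
355219.9500906 THB × 0.02716 = 9647.773844460696 USD
Net change: 9647.773844460696 − 10000 = -352.226155539304 USD

-352.23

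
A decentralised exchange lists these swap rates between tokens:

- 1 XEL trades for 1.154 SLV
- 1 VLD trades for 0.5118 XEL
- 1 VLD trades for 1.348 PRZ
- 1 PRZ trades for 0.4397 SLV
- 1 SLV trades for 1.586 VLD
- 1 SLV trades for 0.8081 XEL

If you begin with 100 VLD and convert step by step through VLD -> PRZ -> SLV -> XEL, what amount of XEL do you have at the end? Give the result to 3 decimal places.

47.897

100 VLD × 1.348 = 134.8 PRZ
134.8 PRZ × 0.4397 = 59.27156 SLV
59.27156 SLV × 0.8081 = 47.897347636 XEL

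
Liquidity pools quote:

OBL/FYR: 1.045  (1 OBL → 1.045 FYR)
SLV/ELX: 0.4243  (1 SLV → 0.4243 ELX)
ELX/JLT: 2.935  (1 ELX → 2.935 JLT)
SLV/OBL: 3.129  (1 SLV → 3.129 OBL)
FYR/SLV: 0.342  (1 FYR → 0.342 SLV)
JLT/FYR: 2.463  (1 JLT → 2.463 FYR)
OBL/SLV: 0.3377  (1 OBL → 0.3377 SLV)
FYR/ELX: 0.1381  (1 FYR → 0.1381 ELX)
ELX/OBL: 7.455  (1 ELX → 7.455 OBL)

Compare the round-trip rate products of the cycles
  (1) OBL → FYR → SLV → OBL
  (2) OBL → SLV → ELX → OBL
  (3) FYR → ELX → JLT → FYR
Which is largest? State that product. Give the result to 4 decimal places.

1.1183

(1) 1.045 × 0.342 × 3.129 = 1.11827
(2) 0.3377 × 0.4243 × 7.455 = 1.06820
(3) 0.1381 × 2.935 × 2.463 = 0.99831
Highest is cycle (1) at 1.1183 (>1, arbitrage).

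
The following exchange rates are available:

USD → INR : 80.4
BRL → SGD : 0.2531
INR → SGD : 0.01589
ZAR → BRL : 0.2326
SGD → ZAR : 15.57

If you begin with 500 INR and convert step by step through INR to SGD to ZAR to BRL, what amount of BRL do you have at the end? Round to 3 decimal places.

28.773

500 INR × 0.01589 = 7.945 SGD
7.945 SGD × 15.57 = 123.70365 ZAR
123.70365 ZAR × 0.2326 = 28.77346899 BRL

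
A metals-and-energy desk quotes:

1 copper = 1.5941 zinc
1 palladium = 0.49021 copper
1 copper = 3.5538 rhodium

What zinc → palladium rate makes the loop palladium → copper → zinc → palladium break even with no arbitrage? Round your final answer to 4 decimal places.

1.2797

Known legs of the cycle: 0.49021 × 1.5941 = 0.781443761
For no arbitrage the full-cycle product must be 1, so the missing rate is 1 / 0.781443761 ≈ 1.279683.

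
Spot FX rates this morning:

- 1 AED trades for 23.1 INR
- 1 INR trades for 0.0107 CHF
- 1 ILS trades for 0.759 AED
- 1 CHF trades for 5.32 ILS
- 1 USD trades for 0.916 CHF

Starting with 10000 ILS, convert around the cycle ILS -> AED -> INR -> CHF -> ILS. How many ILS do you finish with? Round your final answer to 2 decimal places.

9980.43

10000 ILS × 0.759 = 7590 AED
7590 AED × 23.1 = 175329 INR
175329 INR × 0.0107 = 1876.0203 CHF
1876.0203 CHF × 5.32 = 9980.427996 ILS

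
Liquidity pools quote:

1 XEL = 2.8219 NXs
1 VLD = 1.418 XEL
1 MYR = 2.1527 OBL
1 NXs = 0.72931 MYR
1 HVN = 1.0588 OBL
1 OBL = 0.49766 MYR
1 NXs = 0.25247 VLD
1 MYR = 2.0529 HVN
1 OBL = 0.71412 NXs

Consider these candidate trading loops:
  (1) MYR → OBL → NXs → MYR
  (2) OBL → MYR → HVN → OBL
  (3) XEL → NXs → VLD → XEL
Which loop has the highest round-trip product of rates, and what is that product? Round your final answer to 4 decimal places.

(1) 2.1527 × 0.71412 × 0.72931 = 1.12116
(2) 0.49766 × 2.0529 × 1.0588 = 1.08172
(3) 2.8219 × 0.25247 × 1.418 = 1.01025
Highest is cycle (1) at 1.1212 (>1, arbitrage).

1.1212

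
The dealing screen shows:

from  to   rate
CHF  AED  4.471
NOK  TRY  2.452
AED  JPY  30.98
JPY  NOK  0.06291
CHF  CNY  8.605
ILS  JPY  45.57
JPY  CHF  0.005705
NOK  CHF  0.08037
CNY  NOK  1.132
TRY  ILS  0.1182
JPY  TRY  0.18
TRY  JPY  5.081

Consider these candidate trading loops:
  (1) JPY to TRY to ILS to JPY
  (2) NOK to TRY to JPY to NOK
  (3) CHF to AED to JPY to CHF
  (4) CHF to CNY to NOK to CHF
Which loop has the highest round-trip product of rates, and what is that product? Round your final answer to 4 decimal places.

0.9695

(1) 0.18 × 0.1182 × 45.57 = 0.96955
(2) 2.452 × 5.081 × 0.06291 = 0.78377
(3) 4.471 × 30.98 × 0.005705 = 0.79021
(4) 8.605 × 1.132 × 0.08037 = 0.78287
Highest is cycle (1) at 0.9695 (≤1, no arbitrage).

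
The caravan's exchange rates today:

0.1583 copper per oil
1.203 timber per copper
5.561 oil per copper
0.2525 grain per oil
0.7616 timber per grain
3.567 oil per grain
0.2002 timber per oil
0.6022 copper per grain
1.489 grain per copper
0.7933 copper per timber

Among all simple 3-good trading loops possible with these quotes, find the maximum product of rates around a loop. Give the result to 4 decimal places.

0.8996

copper→grain→timber→copper: 1.489 × 0.7616 × 0.7933 = 0.89962
oil→timber→copper→oil: 0.2002 × 0.7933 × 5.561 = 0.88319
oil→grain→copper→oil: 0.2525 × 0.6022 × 5.561 = 0.84558
oil→copper→grain→oil: 0.1583 × 1.489 × 3.567 = 0.84077
Maximum is copper→grain→timber→copper at 0.8996; no arbitrage — every cycle loses value.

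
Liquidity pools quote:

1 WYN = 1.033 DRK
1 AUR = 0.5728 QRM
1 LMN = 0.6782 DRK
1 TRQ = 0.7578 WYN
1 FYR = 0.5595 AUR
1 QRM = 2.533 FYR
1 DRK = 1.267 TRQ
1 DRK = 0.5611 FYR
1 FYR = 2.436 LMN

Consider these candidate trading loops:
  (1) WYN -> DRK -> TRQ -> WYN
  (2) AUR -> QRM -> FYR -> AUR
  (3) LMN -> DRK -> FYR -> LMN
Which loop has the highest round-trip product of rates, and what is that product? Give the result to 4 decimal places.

0.9918

(1) 1.033 × 1.267 × 0.7578 = 0.99182
(2) 0.5728 × 2.533 × 0.5595 = 0.81178
(3) 0.6782 × 0.5611 × 2.436 = 0.92699
Highest is cycle (1) at 0.9918 (≤1, no arbitrage).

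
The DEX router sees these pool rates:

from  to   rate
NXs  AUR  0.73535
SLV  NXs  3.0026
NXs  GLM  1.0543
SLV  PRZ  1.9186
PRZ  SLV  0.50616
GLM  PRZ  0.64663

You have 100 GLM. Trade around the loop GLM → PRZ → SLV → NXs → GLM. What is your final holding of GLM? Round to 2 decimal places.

100 GLM × 0.64663 = 64.663 PRZ
64.663 PRZ × 0.50616 = 32.72982408 SLV
32.72982408 SLV × 3.0026 = 98.274569782608 NXs
98.274569782608 NXs × 1.0543 = 103.6108789218036144 GLM

103.61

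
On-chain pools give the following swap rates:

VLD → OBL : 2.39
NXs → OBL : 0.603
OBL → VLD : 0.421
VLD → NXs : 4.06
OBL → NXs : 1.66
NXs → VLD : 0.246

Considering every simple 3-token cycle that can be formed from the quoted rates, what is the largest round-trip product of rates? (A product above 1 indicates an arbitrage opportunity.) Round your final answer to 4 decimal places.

1.0307

VLD→NXs→OBL→VLD: 4.06 × 0.603 × 0.421 = 1.03068
VLD→OBL→NXs→VLD: 2.39 × 1.66 × 0.246 = 0.97598
Maximum is VLD→NXs→OBL→VLD at 1.0307; arbitrage exists.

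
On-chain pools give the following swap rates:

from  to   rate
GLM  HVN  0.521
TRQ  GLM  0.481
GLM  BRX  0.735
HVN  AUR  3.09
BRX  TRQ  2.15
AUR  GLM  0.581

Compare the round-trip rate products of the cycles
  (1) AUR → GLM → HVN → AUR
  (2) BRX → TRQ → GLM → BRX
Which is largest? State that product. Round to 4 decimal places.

(1) 0.581 × 0.521 × 3.09 = 0.93535
(2) 2.15 × 0.481 × 0.735 = 0.76010
Highest is cycle (1) at 0.9353 (≤1, no arbitrage).

0.9353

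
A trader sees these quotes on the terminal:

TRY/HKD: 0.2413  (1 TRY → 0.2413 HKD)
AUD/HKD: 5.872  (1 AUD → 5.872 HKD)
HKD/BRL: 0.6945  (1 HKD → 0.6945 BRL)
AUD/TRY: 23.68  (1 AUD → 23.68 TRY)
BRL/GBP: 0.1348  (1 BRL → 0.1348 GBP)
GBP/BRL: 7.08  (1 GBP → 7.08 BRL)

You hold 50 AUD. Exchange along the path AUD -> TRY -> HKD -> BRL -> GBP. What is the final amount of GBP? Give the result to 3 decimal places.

26.747

50 AUD × 23.68 = 1184 TRY
1184 TRY × 0.2413 = 285.6992 HKD
285.6992 HKD × 0.6945 = 198.4180944 BRL
198.4180944 BRL × 0.1348 = 26.74675912512 GBP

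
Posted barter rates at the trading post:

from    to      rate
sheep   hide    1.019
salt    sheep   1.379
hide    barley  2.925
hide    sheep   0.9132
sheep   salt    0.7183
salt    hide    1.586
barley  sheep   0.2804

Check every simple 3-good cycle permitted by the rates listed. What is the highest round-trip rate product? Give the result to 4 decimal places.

hide→sheep→salt→hide: 0.9132 × 0.7183 × 1.586 = 1.04034
barley→sheep→hide→barley: 0.2804 × 1.019 × 2.925 = 0.83575
Maximum is hide→sheep→salt→hide at 1.0403; arbitrage exists.

1.0403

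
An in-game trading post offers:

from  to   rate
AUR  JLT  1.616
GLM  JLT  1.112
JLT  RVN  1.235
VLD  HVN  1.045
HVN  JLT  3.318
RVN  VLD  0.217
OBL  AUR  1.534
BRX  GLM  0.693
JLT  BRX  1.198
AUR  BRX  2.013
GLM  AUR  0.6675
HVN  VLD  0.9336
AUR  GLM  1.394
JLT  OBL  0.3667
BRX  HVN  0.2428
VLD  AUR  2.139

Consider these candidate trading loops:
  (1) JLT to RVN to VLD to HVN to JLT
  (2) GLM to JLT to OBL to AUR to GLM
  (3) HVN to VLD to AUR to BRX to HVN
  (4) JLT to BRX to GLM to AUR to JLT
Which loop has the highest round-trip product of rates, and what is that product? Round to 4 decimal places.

0.9760

(1) 1.235 × 0.217 × 1.045 × 3.318 = 0.92922
(2) 1.112 × 0.3667 × 1.534 × 1.394 = 0.87197
(3) 0.9336 × 2.139 × 2.013 × 0.2428 = 0.97603
(4) 1.198 × 0.693 × 0.6675 × 1.616 = 0.89554
Highest is cycle (3) at 0.9760 (≤1, no arbitrage).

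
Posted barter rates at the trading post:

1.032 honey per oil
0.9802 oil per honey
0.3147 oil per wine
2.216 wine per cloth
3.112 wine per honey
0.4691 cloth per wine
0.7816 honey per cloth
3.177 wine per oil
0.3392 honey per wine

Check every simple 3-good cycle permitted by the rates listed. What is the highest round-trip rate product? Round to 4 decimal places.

1.1410

honey→wine→cloth→honey: 3.112 × 0.4691 × 0.7816 = 1.14101
honey→oil→wine→honey: 0.9802 × 3.177 × 0.3392 = 1.05630
honey→wine→oil→honey: 3.112 × 0.3147 × 1.032 = 1.01069
Maximum is honey→wine→cloth→honey at 1.1410; arbitrage exists.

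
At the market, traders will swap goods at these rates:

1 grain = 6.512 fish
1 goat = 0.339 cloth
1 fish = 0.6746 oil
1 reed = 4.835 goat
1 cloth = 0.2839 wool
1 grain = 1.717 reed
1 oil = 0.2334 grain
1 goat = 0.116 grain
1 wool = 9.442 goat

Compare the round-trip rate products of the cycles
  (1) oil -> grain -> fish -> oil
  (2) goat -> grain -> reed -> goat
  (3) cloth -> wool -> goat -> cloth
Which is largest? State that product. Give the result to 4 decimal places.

1.0253

(1) 0.2334 × 6.512 × 0.6746 = 1.02533
(2) 0.116 × 1.717 × 4.835 = 0.96300
(3) 0.2839 × 9.442 × 0.339 = 0.90872
Highest is cycle (1) at 1.0253 (>1, arbitrage).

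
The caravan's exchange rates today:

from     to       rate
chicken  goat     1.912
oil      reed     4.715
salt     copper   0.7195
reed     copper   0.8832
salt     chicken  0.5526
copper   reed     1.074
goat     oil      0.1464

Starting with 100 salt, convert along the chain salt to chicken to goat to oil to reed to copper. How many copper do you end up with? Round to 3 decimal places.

64.414

100 salt × 0.5526 = 55.26 chicken
55.26 chicken × 1.912 = 105.65712 goat
105.65712 goat × 0.1464 = 15.468202368 oil
15.468202368 oil × 4.715 = 72.93257416512 reed
72.93257416512 reed × 0.8832 = 64.414049502633984 copper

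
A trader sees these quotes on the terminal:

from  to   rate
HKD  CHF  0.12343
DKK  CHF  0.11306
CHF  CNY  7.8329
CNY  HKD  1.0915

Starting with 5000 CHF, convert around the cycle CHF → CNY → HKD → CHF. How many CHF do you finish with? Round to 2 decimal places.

5276.39

5000 CHF × 7.8329 = 39164.5 CNY
39164.5 CNY × 1.0915 = 42748.05175 HKD
42748.05175 HKD × 0.12343 = 5276.3920275025 CHF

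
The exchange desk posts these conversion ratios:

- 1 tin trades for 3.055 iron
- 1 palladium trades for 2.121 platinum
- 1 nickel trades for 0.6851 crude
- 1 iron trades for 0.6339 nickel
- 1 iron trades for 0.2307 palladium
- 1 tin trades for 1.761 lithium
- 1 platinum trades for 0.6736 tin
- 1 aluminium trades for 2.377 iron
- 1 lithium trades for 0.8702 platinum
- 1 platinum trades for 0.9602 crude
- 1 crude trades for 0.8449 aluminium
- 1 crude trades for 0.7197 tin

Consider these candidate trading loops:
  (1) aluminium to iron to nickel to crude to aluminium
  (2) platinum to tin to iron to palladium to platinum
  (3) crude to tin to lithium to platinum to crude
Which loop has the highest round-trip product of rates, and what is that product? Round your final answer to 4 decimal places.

1.0590

(1) 2.377 × 0.6339 × 0.6851 × 0.8449 = 0.87219
(2) 0.6736 × 3.055 × 0.2307 × 2.121 = 1.00694
(3) 0.7197 × 1.761 × 0.8702 × 0.9602 = 1.05899
Highest is cycle (3) at 1.0590 (>1, arbitrage).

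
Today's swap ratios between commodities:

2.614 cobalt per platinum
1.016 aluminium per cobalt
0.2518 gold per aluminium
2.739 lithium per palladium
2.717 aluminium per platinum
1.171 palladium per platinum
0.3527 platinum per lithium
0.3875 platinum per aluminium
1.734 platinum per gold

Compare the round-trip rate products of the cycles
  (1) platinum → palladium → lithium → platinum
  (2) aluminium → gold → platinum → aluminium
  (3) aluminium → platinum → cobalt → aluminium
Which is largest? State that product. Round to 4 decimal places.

1.1863

(1) 1.171 × 2.739 × 0.3527 = 1.13124
(2) 0.2518 × 1.734 × 2.717 = 1.18630
(3) 0.3875 × 2.614 × 1.016 = 1.02913
Highest is cycle (2) at 1.1863 (>1, arbitrage).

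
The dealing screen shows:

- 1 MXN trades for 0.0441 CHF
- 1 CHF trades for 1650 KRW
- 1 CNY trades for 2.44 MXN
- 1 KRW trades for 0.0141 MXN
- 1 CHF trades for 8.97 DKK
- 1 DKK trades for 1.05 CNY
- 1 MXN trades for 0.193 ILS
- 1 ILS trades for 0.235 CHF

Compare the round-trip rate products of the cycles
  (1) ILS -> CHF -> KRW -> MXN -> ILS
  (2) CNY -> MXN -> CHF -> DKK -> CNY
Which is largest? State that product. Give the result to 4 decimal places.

(1) 0.235 × 1650 × 0.0141 × 0.193 = 1.05518
(2) 2.44 × 0.0441 × 8.97 × 1.05 = 1.01347
Highest is cycle (1) at 1.0552 (>1, arbitrage).

1.0552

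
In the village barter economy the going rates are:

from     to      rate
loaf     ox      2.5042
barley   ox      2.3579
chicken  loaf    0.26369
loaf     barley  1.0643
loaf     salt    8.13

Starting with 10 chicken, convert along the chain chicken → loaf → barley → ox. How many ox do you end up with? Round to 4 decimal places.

10 chicken × 0.26369 = 2.6369 loaf
2.6369 loaf × 1.0643 = 2.80645267 barley
2.80645267 barley × 2.3579 = 6.617334750593 ox

6.6173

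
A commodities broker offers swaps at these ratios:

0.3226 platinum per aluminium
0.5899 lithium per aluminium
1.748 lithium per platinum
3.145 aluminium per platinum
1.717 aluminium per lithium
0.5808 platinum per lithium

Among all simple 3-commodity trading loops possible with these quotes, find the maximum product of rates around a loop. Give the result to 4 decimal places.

lithium→platinum→aluminium→lithium: 0.5808 × 3.145 × 0.5899 = 1.07752
lithium→aluminium→platinum→lithium: 1.717 × 0.3226 × 1.748 = 0.96822
Maximum is lithium→platinum→aluminium→lithium at 1.0775; arbitrage exists.

1.0775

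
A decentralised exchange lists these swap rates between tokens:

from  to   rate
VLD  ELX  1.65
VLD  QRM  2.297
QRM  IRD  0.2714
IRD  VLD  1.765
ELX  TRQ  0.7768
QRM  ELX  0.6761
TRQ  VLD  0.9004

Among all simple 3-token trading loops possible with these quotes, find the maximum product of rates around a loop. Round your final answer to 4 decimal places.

VLD→ELX→TRQ→VLD: 1.65 × 0.7768 × 0.9004 = 1.15406
VLD→QRM→IRD→VLD: 2.297 × 0.2714 × 1.765 = 1.10031
Maximum is VLD→ELX→TRQ→VLD at 1.1541; arbitrage exists.

1.1541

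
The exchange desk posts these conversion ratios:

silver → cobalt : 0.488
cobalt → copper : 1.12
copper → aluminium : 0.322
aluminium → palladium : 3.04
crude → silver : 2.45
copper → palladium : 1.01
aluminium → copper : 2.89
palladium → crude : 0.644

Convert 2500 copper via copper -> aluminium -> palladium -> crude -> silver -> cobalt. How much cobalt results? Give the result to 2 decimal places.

1884.26

2500 copper × 0.322 = 805 aluminium
805 aluminium × 3.04 = 2447.2 palladium
2447.2 palladium × 0.644 = 1575.9968 crude
1575.9968 crude × 2.45 = 3861.19216 silver
3861.19216 silver × 0.488 = 1884.26177408 cobalt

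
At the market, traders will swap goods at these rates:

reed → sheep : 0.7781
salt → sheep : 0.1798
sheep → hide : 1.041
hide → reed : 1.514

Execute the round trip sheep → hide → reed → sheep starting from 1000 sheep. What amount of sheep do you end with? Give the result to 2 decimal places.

1226.34

1000 sheep × 1.041 = 1041 hide
1041 hide × 1.514 = 1576.074 reed
1576.074 reed × 0.7781 = 1226.3431794 sheep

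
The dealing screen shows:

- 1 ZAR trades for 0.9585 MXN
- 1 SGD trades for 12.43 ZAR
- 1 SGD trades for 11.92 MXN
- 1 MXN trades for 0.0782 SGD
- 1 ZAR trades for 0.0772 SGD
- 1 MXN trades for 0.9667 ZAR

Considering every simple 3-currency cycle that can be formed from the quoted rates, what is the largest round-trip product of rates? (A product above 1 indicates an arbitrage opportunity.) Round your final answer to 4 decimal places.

0.9317

ZAR→MXN→SGD→ZAR: 0.9585 × 0.0782 × 12.43 = 0.93169
ZAR→SGD→MXN→ZAR: 0.0772 × 11.92 × 0.9667 = 0.88958
Maximum is ZAR→MXN→SGD→ZAR at 0.9317; no arbitrage — every cycle loses value.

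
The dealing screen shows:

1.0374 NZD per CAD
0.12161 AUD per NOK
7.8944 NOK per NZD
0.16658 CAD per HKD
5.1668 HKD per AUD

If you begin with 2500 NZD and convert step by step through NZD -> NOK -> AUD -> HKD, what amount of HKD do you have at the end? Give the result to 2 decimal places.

12400.81

2500 NZD × 7.8944 = 19736 NOK
19736 NOK × 0.12161 = 2400.09496 AUD
2400.09496 AUD × 5.1668 = 12400.810639328 HKD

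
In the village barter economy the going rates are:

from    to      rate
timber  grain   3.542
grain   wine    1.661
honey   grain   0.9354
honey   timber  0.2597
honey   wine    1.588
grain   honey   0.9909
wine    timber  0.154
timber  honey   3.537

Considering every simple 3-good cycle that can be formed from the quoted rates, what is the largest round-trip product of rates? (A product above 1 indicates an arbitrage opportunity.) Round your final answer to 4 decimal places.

0.9115

grain→honey→timber→grain: 0.9909 × 0.2597 × 3.542 = 0.91149
wine→timber→grain→wine: 0.154 × 3.542 × 1.661 = 0.90602
wine→timber→honey→wine: 0.154 × 3.537 × 1.588 = 0.86498
Maximum is grain→honey→timber→grain at 0.9115; no arbitrage — every cycle loses value.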